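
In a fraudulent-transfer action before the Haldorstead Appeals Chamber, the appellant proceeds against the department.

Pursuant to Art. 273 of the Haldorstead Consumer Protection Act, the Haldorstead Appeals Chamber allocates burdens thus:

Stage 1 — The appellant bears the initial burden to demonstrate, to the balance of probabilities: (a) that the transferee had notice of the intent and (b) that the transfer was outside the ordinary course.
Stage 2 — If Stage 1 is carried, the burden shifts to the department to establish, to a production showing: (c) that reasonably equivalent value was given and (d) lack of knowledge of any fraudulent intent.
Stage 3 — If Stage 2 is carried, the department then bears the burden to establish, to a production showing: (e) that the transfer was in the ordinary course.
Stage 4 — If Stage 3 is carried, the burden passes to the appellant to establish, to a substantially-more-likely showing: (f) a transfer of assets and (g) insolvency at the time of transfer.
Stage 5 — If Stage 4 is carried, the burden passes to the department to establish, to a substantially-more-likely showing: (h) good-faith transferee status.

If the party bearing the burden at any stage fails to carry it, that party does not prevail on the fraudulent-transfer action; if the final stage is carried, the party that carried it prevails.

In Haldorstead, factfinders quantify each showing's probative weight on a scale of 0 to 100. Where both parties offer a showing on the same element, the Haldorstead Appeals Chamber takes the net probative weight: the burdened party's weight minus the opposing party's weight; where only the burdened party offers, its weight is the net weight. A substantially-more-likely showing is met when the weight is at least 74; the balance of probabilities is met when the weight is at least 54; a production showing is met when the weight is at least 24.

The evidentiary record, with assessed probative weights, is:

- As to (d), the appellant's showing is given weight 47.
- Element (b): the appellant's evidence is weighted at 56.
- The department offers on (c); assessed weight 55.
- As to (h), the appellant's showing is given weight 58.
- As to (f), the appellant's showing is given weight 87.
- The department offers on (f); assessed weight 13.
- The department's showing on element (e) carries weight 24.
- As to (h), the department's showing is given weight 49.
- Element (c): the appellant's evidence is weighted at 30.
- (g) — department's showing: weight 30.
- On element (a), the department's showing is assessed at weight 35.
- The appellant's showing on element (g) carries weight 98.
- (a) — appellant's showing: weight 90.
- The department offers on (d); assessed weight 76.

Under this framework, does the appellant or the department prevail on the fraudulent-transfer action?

Stage 1 — burden on appellant; standard: the balance of probabilities (weight is at least 54).
    (a): 90 − 35 = 55 ≥ 54 [met]
    (b): 56 ≥ 54 [met]
  Stage 1 is satisfied; the onus moves to the department.
Stage 2 — burden on department; standard: a production showing (weight is at least 24).
    (c): 55 − 30 = 25 ≥ 24 [met]
    (d): 76 − 47 = 29 ≥ 24 [met]
  All elements met. The department retains the burden for Stage 3.
Stage 3 — burden on department; standard: a production showing (weight is at least 24).
    (e): 24 ≥ 24 [met]
  All elements met. The burden passes to the appellant.
Stage 4 — burden on appellant; standard: a substantially-more-likely showing (weight is at least 74).
    (f): 87 − 13 = 74 ≥ 74 [met]
    (g): 98 − 30 = 68 < 74 [not met]
  The appellant does not carry Stage 4.
So the department prevails.

department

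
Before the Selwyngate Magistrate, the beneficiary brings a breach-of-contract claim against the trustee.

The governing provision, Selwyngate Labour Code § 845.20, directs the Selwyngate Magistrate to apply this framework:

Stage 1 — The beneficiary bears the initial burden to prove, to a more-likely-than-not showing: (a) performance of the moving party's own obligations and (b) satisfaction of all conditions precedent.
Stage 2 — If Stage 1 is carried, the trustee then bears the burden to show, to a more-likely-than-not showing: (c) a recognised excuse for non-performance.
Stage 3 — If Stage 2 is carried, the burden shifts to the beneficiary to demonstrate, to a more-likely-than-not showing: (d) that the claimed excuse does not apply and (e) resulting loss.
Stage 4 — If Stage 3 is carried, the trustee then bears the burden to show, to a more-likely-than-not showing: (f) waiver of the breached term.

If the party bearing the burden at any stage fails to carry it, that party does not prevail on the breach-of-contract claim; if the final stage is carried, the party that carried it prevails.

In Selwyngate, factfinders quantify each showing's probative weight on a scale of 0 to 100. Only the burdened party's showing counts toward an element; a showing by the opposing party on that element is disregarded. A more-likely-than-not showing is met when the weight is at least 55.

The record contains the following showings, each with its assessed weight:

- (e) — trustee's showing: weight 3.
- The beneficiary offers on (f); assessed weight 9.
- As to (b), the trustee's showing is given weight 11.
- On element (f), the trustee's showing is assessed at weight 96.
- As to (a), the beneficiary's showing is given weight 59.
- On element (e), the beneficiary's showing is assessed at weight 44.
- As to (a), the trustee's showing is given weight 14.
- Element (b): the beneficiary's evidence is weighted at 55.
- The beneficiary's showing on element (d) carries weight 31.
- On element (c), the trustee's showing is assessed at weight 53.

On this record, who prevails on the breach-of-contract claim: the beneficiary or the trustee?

beneficiary

Stage 1 (beneficiary, a more-likely-than-not showing, weight is at least 55): (a) 59 (trustee's 14 disregarded) ≥ 55 — meets; (b) 55 (trustee's 11 disregarded) ≥ 55 — meets.
  Stage 1 carried; the burden shifts to the trustee.
Stage 2 (trustee, a more-likely-than-not showing, weight is at least 55): (c) 53 < 55 — fails.
  Stage 2 not carried; the trustee fails its burden.
The beneficiary prevails.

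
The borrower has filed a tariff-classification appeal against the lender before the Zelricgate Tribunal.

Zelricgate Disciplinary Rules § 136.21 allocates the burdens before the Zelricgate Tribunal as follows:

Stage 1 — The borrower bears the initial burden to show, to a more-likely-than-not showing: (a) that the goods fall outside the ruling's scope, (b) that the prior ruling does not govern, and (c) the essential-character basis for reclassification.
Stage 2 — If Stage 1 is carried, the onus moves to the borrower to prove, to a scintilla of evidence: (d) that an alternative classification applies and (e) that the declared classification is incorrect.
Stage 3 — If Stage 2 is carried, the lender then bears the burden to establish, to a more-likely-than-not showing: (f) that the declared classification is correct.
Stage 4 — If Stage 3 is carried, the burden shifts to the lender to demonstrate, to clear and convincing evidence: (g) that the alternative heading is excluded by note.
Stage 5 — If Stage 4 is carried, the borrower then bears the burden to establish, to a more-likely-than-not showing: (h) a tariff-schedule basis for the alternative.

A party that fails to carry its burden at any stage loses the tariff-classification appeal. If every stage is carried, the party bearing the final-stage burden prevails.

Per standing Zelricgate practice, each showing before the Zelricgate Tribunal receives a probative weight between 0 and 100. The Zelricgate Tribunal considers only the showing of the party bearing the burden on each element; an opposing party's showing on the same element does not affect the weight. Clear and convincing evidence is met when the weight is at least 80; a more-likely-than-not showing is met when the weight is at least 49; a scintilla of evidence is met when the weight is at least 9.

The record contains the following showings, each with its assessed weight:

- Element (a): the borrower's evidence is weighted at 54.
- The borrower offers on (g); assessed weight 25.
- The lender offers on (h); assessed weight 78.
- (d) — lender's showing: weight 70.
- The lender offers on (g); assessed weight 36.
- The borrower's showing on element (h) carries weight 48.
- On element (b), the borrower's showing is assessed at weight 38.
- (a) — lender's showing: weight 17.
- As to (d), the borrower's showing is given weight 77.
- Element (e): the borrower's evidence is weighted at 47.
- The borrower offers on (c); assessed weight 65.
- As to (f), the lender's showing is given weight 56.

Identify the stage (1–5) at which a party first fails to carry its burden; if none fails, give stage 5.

stage 1

Stage 1 (borrower, a more-likely-than-not showing, weight is at least 49): (a) 54 (lender's 17 disregarded) ≥ 49 — meets; (b) 38 < 49 — fails; (c) 65 ≥ 49 — meets.
  Stage 1 not carried; the borrower fails its burden.
The lender prevails.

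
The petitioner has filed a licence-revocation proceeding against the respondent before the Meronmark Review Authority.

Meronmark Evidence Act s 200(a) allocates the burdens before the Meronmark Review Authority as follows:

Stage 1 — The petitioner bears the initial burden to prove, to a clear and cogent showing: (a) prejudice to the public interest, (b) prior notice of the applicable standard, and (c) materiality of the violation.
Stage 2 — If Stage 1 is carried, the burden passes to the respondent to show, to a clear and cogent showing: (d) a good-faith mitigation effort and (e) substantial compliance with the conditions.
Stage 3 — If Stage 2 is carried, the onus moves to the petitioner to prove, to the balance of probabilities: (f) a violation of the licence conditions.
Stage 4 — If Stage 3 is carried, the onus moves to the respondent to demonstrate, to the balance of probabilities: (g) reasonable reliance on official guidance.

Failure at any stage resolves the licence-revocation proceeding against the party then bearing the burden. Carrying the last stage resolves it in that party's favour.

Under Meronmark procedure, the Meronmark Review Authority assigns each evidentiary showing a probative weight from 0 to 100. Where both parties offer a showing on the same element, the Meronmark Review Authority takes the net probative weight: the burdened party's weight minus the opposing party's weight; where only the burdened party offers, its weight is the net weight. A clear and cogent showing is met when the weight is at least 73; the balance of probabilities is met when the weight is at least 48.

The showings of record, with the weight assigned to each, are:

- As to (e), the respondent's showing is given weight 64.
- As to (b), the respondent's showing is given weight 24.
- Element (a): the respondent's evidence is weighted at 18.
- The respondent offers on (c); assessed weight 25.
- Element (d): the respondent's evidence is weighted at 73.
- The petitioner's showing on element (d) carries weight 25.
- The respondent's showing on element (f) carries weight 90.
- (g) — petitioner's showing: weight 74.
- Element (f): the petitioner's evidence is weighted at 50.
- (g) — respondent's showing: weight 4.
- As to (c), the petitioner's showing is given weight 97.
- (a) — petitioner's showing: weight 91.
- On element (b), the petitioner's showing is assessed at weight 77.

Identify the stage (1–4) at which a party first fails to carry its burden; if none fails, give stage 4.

Stage 1 — burden on petitioner; standard: a clear and cogent showing (weight is at least 73).
    (a): 91 − 18 = 73 ≥ 73 [met]
    (b): 77 − 24 = 53 < 73 [not met]
    (c): 97 − 25 = 72 < 73 [not met]
  Stage 1 not carried; the petitioner fails its burden.
So the respondent prevails.

stage 1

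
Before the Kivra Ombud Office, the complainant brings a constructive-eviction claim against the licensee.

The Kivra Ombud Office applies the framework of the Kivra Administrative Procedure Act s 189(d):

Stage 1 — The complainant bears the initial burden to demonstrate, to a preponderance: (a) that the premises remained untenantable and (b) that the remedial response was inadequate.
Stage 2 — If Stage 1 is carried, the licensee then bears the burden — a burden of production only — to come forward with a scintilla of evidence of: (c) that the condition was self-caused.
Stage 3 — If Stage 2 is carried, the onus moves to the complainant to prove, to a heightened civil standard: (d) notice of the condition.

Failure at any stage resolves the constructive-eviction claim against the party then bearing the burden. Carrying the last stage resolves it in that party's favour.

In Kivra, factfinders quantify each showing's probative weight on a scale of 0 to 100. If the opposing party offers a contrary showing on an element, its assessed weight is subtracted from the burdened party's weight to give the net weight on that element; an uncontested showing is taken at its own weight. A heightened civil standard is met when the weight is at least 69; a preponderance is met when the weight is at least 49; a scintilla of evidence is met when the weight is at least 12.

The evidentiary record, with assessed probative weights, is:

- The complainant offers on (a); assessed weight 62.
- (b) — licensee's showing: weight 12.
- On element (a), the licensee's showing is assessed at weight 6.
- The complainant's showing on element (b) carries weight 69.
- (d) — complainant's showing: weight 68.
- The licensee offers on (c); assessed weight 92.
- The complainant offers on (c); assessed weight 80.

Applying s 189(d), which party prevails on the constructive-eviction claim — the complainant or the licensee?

licensee

At Stage 1 the complainant must meet a preponderance (weight is at least 49): on (a) the weight is 62 less the opposing 6 gives net 56, which does reach 49, so (a) meets the standard; on (b) the weight is 69 less the opposing 12 gives net 57, ≥ 49, so (b) meets the standard.
  Stage 1 is satisfied; the onus moves to the licensee.
At Stage 2 the licensee must meet a scintilla of evidence (weight is at least 12): on (c) the weight is 92 less the opposing 80 gives net 12, which does reach 12, so (c) meets the standard.
  All elements met. The burden passes to the complainant.
At Stage 3 the complainant must meet a heightened civil standard (weight is at least 69): on (d) the weight is 68, which does not reach 69, so (d) does not meet the standard.
  Stage 3 not carried; the complainant fails its burden.
So the licensee prevails.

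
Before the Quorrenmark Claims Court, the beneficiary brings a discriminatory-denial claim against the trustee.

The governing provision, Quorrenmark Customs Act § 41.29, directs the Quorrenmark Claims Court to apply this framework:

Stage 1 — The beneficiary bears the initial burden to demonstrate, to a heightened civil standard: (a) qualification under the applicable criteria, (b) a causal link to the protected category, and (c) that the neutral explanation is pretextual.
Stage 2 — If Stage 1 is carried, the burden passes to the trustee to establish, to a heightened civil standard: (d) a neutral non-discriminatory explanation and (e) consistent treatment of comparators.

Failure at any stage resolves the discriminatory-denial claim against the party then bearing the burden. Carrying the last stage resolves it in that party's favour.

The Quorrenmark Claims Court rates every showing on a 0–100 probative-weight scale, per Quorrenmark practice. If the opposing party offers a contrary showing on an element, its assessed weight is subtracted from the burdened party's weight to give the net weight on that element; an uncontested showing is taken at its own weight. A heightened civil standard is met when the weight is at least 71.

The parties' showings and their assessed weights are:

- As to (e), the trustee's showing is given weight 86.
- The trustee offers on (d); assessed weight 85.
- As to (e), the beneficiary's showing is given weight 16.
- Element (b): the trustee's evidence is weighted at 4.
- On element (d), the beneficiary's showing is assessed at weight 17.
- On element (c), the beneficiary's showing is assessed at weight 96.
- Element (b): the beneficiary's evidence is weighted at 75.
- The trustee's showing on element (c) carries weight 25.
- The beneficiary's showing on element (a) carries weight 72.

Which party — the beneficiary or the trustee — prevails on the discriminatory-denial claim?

Stage 1 — burden on beneficiary; standard: a heightened civil standard (weight is at least 71).
    (a): 72 ≥ 71 [met]
    (b): 75 − 4 = 71 ≥ 71 [met]
    (c): 96 − 25 = 71 ≥ 71 [met]
  Stage 1 is satisfied; the onus moves to the trustee.
Stage 2 — burden on trustee; standard: a heightened civil standard (weight is at least 71).
    (d): 85 − 17 = 68 < 71 [not met]
    (e): 86 − 16 = 70 < 71 [not met]
  The trustee does not carry Stage 2.
So the beneficiary prevails.

beneficiary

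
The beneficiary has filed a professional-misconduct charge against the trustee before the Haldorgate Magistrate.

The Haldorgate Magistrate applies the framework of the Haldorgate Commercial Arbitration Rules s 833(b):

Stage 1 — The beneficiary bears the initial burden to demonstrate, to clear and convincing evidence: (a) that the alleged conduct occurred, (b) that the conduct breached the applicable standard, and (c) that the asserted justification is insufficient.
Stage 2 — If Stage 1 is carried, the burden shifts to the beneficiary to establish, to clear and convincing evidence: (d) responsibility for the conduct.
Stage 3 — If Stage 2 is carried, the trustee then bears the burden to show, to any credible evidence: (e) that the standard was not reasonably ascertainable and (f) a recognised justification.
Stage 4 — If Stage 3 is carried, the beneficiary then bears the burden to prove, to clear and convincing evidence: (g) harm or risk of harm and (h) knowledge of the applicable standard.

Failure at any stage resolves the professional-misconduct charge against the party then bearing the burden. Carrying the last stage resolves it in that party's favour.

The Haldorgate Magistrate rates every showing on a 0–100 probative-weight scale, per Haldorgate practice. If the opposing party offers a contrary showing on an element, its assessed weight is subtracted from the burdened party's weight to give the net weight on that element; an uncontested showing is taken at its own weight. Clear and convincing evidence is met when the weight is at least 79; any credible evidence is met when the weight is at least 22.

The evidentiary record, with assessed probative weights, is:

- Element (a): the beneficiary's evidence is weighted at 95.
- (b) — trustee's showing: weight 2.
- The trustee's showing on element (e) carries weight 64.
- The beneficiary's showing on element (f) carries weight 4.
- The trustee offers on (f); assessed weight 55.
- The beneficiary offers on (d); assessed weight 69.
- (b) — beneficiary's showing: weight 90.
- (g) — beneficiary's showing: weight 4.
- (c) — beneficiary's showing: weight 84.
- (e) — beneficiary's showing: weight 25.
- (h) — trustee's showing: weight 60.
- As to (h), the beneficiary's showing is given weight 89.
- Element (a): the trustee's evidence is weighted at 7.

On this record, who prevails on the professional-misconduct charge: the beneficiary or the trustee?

Stage 1 (beneficiary, clear and convincing evidence, weight is at least 79): (a) net 95−7=88 ≥ 79 — meets; (b) net 90−2=88 ≥ 79 — meets; (c) 84 ≥ 79 — meets.
  Stage 1 carried; the burden remains with the beneficiary.
Stage 2 (beneficiary, clear and convincing evidence, weight is at least 79): (d) 69 < 79 — fails.
  Stage 2 not carried; the beneficiary fails its burden.
The trustee prevails.

trustee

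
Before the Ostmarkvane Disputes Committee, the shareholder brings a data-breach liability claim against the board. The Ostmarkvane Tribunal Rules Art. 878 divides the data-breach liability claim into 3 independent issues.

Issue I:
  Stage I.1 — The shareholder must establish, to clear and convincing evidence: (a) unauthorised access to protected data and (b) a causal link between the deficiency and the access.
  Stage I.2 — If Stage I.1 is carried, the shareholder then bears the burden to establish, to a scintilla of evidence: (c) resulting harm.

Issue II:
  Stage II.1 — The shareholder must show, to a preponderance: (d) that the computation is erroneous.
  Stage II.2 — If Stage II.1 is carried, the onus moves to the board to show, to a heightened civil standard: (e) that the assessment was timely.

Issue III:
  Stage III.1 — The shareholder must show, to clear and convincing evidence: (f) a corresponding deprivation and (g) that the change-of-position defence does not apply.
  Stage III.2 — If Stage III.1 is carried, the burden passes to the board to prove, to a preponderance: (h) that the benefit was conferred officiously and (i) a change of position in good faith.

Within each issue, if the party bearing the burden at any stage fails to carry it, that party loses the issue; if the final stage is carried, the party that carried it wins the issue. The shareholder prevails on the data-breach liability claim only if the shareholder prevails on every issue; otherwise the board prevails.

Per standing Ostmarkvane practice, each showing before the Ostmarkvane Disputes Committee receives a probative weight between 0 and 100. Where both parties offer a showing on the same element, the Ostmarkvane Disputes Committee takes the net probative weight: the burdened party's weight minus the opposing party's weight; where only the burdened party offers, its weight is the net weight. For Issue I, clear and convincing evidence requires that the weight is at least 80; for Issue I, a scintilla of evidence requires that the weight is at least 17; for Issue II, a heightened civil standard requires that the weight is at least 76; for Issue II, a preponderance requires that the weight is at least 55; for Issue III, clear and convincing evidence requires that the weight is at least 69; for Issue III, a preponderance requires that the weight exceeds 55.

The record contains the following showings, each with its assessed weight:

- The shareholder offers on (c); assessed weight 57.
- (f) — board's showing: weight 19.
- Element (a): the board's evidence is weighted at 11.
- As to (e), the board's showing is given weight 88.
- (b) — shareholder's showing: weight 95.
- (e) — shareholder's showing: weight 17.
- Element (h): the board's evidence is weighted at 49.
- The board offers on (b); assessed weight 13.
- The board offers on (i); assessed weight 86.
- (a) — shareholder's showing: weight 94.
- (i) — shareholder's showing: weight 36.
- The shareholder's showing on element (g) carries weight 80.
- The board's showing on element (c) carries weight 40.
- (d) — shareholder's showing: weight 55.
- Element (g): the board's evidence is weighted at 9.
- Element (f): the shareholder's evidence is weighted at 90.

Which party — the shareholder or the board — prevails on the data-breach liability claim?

shareholder

— Issue I —
Stage I.1 (shareholder, clear and convincing evidence, weight is at least 80): (a) net 94−11=83 ≥ 80 — meets; (b) net 95−13=82 ≥ 80 — meets.
  Stage I.1 carried; the burden remains with the shareholder.
Stage I.2 (shareholder, a scintilla of evidence, weight is at least 17): (c) net 57−40=17 ≥ 17 — meets.
  The shareholder carries the last stage.
All stages carried — the shareholder prevails on this issue.
— Issue II —
At Stage II.1 the shareholder must meet a preponderance (weight is at least 55): on (d) the weight is 55, ≥ 55, so (d) meets the standard.
  Stage II.1 is satisfied; the onus moves to the board.
At Stage II.2 the board must meet a heightened civil standard (weight is at least 76): on (e) the weight is 88 less the opposing 17 gives net 71, which does not reach 76, so (e) does not meet the standard.
  Not every element is met, so the board fails to carry Stage II.2.
So the shareholder prevails on this issue.
— Issue III —
Stage III.1 (shareholder, clear and convincing evidence, weight is at least 69): (f) net 90−19=71 ≥ 69 — meets; (g) net 80−9=71 ≥ 69 — meets.
  Stage III.1 is satisfied; the onus moves to the board.
Stage III.2 (board, a preponderance, weight exceeds 55): (h) 49 ≤ 55 — fails; (i) net 86−36=50 ≤ 55 — fails.
  Not every element is met, so the board fails to carry Stage III.2.
The shareholder prevails on this issue.
Per-issue: Issue I → shareholder; Issue II → shareholder; Issue III → shareholder. The shareholder must prevail on every issue; overall, the shareholder prevails.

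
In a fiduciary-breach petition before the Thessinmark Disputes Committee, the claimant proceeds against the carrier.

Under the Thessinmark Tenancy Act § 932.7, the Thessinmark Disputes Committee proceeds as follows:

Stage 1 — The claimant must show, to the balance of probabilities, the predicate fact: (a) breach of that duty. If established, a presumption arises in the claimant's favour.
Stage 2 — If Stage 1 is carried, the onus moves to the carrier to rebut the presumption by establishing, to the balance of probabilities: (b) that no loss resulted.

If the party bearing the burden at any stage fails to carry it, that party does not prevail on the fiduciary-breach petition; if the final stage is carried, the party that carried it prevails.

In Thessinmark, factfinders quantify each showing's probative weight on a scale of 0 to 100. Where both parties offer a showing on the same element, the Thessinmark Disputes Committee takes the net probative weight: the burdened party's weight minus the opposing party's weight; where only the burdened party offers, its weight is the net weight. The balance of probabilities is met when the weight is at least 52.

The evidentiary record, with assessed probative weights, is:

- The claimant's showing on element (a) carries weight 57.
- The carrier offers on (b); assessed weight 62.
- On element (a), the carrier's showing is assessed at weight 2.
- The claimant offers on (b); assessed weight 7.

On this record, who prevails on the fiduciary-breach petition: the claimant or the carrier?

Stage 1 (claimant, the balance of probabilities, weight is at least 52): (a) net 57−2=55 ≥ 52 — meets.
  Stage 1 is satisfied; the onus moves to the carrier.
Stage 2 (carrier, the balance of probabilities, weight is at least 52): (b) net 62−7=55 ≥ 52 — meets.
  Stage 2 carried; the final stage is satisfied.
All stages carried — the carrier prevails.

carrier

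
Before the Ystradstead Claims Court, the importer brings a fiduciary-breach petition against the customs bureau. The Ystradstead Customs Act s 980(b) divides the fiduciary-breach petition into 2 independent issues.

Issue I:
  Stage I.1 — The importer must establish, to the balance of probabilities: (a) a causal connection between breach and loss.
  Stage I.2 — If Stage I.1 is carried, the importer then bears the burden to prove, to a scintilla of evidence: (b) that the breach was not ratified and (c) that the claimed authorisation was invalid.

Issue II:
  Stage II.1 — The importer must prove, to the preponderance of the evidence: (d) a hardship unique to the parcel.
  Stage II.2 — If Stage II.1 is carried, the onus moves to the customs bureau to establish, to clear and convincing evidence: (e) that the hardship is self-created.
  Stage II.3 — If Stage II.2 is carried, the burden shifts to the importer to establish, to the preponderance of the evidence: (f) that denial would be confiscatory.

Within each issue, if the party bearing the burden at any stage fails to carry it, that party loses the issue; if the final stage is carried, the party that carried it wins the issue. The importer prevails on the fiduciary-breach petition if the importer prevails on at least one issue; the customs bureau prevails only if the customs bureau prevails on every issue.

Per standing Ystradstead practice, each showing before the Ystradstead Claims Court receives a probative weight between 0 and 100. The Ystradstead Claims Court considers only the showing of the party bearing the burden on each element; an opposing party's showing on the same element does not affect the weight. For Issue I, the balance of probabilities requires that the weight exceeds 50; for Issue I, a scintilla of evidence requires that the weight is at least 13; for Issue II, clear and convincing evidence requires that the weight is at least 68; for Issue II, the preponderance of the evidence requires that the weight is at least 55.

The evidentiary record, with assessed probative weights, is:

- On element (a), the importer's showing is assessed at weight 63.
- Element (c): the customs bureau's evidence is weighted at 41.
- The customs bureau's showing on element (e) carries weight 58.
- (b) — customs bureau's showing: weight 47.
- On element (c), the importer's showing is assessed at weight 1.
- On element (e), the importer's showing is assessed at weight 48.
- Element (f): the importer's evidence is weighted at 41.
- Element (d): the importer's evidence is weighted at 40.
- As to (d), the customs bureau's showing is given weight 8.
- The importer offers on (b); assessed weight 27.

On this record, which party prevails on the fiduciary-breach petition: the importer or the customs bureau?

customs bureau

— Issue I —
At Stage I.1 the importer must meet the balance of probabilities (weight exceeds 50): on (a) the weight is 63, > 50, so (a) meets the standard.
  Stage I.1 is satisfied; the importer continues to bear the burden.
At Stage I.2 the importer must meet a scintilla of evidence (weight is at least 13): on (b) the weight is 27 (the customs bureau's 47 is given no effect), which does reach 13, so (b) meets the standard; on (c) the weight is 1 (the customs bureau's 41 is given no effect), which does not reach 13, so (c) does not meet the standard.
  The importer does not carry Stage I.2.
So the customs bureau prevails on this issue.
— Issue II —
At Stage II.1 the importer must meet the preponderance of the evidence (weight is at least 55): on (d) the weight is 40 (the customs bureau's 8 is given no effect), < 55, so (d) does not meet the standard.
  Stage II.1 not carried; the importer fails its burden.
The customs bureau prevails on this issue.
Per-issue: Issue I → customs bureau; Issue II → customs bureau. The importer must prevail on at least one issue; overall, the customs bureau prevails.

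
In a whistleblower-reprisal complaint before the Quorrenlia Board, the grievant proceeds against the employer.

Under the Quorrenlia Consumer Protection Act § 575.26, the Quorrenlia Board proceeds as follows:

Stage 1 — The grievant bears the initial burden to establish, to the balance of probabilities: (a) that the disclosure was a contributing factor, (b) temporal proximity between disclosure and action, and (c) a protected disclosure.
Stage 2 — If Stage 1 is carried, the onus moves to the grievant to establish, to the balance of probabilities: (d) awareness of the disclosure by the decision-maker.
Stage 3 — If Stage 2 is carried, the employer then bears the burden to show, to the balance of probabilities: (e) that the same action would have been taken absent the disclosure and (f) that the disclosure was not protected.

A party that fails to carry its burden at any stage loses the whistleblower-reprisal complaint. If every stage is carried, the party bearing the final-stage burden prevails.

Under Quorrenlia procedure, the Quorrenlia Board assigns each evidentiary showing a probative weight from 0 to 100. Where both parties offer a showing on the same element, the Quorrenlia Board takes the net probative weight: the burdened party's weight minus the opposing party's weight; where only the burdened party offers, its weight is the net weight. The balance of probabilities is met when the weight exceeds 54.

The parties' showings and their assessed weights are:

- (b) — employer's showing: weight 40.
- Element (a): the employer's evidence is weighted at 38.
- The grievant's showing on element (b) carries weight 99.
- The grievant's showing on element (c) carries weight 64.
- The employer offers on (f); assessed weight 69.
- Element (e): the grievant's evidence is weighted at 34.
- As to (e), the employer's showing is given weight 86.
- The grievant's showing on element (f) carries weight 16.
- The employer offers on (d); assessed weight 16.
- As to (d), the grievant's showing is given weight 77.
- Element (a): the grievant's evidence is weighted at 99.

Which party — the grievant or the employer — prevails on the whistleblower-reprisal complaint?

grievant

Stage 1 (grievant, the balance of probabilities, weight exceeds 54): (a) net 99−38=61 > 54 — meets; (b) net 99−40=59 > 54 — meets; (c) 64 > 54 — meets.
  Stage 1 carried; the burden remains with the grievant.
Stage 2 (grievant, the balance of probabilities, weight exceeds 54): (d) net 77−16=61 > 54 — meets.
  Stage 2 is satisfied; the onus moves to the employer.
Stage 3 (employer, the balance of probabilities, weight exceeds 54): (e) net 86−34=52 ≤ 54 — fails; (f) net 69−16=53 ≤ 54 — fails.
  Not every element is met, so the employer fails to carry Stage 3.
So the grievant prevails.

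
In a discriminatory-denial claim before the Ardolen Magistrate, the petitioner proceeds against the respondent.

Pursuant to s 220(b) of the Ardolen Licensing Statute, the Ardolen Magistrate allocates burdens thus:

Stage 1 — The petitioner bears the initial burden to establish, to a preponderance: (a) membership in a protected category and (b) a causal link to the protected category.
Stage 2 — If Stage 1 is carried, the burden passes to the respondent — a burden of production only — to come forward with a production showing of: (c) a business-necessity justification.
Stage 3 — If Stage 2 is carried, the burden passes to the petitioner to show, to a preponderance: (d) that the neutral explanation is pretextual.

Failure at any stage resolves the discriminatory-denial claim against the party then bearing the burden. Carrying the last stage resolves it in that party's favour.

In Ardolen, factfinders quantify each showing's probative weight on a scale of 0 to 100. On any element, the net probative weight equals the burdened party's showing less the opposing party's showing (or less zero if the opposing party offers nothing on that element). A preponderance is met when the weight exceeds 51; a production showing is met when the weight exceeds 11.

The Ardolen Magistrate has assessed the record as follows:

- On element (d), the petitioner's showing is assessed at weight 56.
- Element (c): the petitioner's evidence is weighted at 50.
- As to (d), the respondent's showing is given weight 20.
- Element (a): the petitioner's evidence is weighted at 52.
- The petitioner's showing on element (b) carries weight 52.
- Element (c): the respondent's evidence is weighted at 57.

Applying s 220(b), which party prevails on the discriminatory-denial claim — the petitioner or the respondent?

Stage 1 (petitioner, a preponderance, weight exceeds 51): (a) 52 > 51 — meets; (b) 52 > 51 — meets.
  Stage 1 is satisfied; the onus moves to the respondent.
Stage 2 (respondent, a production showing, weight exceeds 11): (c) net 57−50=7 ≤ 11 — fails.
  The respondent does not carry Stage 2.
The analysis ends at Stage 2; the petitioner prevails.

petitioner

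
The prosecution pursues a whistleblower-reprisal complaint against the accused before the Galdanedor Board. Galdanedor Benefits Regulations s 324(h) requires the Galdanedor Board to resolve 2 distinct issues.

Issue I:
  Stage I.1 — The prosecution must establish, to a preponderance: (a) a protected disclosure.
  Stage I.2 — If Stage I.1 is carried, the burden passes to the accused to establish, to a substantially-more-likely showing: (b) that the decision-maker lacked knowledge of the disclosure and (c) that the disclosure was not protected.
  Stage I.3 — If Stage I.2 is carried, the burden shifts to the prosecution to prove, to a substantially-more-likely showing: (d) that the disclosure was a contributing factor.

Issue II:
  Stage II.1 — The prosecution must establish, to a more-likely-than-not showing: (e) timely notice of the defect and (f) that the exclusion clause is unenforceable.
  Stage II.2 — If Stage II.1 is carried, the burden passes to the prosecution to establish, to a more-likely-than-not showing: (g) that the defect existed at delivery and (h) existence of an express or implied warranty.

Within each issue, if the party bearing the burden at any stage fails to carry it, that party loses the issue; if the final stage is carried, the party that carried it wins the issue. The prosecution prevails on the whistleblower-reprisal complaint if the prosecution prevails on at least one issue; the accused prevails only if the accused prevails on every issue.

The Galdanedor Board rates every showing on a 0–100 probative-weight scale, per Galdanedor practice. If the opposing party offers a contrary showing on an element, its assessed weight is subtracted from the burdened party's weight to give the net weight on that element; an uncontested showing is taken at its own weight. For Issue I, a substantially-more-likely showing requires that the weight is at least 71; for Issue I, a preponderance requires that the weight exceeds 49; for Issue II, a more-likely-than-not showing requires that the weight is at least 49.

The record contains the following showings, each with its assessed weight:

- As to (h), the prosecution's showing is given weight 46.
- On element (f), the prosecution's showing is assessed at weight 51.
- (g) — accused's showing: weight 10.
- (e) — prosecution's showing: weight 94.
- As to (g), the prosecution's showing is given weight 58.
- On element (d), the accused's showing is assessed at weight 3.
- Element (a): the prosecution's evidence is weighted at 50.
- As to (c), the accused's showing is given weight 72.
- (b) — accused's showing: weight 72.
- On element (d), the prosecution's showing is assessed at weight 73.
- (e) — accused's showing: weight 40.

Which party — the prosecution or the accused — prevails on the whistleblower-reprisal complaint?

accused

— Issue I —
At Stage I.1 the prosecution must meet a preponderance (weight exceeds 49): on (a) the weight is 50, > 49, so (a) meets the standard.
  Stage I.1 carried; the burden shifts to the accused.
At Stage I.2 the accused must meet a substantially-more-likely showing (weight is at least 71): on (b) the weight is 72, which does reach 71, so (b) meets the standard; on (c) the weight is 72, which does reach 71, so (c) meets the standard.
  Stage I.2 carried; the burden shifts to the prosecution.
At Stage I.3 the prosecution must meet a substantially-more-likely showing (weight is at least 71): on (d) the weight is 73 less the opposing 3 gives net 70, < 71, so (d) does not meet the standard.
  The prosecution does not carry Stage I.3.
So the accused prevails on this issue.
— Issue II —
Stage II.1 (prosecution, a more-likely-than-not showing, weight is at least 49): (e) net 94−40=54 ≥ 49 — meets; (f) 51 ≥ 49 — meets.
  Stage II.1 is satisfied; the prosecution continues to bear the burden.
Stage II.2 (prosecution, a more-likely-than-not showing, weight is at least 49): (g) net 58−10=48 < 49 — fails; (h) 46 < 49 — fails.
  The prosecution does not carry Stage II.2.
The accused prevails on this issue.
Per-issue: Issue I → accused; Issue II → accused. The prosecution must prevail on at least one issue; overall, the accused prevails.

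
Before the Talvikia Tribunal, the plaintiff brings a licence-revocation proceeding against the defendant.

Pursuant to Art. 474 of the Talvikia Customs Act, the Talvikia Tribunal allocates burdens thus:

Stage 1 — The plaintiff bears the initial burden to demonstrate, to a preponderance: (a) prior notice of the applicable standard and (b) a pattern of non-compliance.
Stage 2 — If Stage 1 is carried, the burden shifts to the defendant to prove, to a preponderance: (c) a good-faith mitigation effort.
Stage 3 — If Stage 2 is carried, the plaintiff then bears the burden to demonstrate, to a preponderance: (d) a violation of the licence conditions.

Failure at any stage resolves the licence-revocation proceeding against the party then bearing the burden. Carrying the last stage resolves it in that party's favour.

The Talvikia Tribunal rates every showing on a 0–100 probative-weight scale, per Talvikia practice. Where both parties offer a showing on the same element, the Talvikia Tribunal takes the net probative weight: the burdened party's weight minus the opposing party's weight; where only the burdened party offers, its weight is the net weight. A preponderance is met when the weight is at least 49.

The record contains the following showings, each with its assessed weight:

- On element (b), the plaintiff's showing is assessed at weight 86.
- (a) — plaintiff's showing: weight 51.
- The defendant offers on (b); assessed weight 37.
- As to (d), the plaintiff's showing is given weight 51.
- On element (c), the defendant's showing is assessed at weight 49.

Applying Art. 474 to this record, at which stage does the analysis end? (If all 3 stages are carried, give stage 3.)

stage 3

At Stage 1 the plaintiff must meet a preponderance (weight is at least 49): on (a) the weight is 51, ≥ 49, so (a) meets the standard; on (b) the weight is 86 less the opposing 37 gives net 49, which does reach 49, so (b) meets the standard.
  All elements met. The burden passes to the defendant.
At Stage 2 the defendant must meet a preponderance (weight is at least 49): on (c) the weight is 49, ≥ 49, so (c) meets the standard.
  All elements met. The burden passes to the plaintiff.
At Stage 3 the plaintiff must meet a preponderance (weight is at least 49): on (d) the weight is 51, ≥ 49, so (d) meets the standard.
  The plaintiff carries the last stage.
Every stage carried; the plaintiff prevails.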